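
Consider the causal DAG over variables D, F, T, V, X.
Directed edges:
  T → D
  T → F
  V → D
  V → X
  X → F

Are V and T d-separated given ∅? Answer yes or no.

Bayes-Ball from V | ∅ reaches {D,F,X}.
T ∉ reach(V|∅) ⇒ V ⊥ T | ∅.

Yes — V ⊥ T | ∅.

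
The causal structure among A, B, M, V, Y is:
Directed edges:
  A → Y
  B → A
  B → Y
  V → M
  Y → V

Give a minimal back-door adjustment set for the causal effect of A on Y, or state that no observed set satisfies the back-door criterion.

A→Y: minimal back-door set {B}.

desc(A)\{A}={M,V,Y}; candidates ⊆ {B}.
size 0: {}; under {} A still reaches {B,M,V,Y} ∋ Y.
{B}: A⊥Y given {B} in G with A→· removed — back-door holds.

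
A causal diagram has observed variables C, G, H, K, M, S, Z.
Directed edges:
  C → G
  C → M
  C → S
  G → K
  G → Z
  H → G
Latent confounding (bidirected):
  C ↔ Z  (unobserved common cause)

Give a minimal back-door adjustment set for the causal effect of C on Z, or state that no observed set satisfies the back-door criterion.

C→Z: no observed back-door set.

desc(C)\{C}={G,K,M,S,Z}; candidates ⊆ {H}.
C↔Z: latent back-door arc(s) into C.
size 0: {}; under {} C still reaches {Z} ∋ Z.
size 1: {H}; under {H} C still reaches {Z} ∋ Z.
C↔Z cannot be blocked by any observed set — no back-door set.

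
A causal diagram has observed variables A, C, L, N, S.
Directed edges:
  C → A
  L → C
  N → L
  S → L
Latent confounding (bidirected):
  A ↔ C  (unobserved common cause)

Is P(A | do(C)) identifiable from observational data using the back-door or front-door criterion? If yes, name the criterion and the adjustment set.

P(A|do(C)): not identifiable (no BD/FD set).

desc(C)\{C}={A}; candidates ⊆ {L,N,S}.
C↔A: latent back-door arc(s) into C.
size 0: {}; under {} C still reaches {A,L,N,S} ∋ A.
size 1: {L}, {N}, {S}; under {L} C still reaches {A} ∋ A.
size 2: {L,N}, {L,S}, {N,S}; under {L,N} C still reaches {A} ∋ A.
C↔A cannot be blocked by any observed set — no back-door set.
No mediator lies on a directed C→…→A path.
Neither criterion identifies P(A|do(C)) in this graph.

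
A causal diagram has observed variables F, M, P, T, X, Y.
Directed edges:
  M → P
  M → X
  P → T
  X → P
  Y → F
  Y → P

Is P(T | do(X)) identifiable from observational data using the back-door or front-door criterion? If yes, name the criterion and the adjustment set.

P(T|do(X)): backdoor, adjust for {M}.

desc(X)\{X}={P,T}; candidates ⊆ {F,M,Y}.
size 0: {}; under {} X still reaches {M,P,T} ∋ T.
{M}: X⊥T given {M} in G with X→· removed — back-door holds.
P(T|do(X)) = Σ_{M} P(T|X,M)·P(M).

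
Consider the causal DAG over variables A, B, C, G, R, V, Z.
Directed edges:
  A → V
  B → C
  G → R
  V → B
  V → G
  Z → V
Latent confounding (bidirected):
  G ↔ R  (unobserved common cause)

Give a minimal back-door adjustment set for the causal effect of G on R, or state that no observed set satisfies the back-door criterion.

G→R: no observed back-door set.

desc(G)\{G}={R}; candidates ⊆ {A,B,C,V,Z}.
G↔R: latent back-door arc(s) into G.
size 0: {}; under {} G still reaches {A,B,C,R,V,Z} ∋ R.
size 1: {A}, {B}, {C} …(+2); under {A} G still reaches {B,C,R,V,Z} ∋ R.
size 2: {A,B}, {A,C}, {A,V} …(+7); under {A,B} G still reaches {R,V,Z} ∋ R.
G↔R cannot be blocked by any observed set — no back-door set.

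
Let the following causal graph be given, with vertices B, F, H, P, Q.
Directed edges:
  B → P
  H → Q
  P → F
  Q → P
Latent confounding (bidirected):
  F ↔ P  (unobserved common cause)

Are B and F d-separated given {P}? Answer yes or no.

No — B and F are d-connected given {P}.

Bayes-Ball from B | {P} reaches {F,H,Q}.
F ∈ reach(B|{P}) ⇒ B ⊥̸ F | {P}.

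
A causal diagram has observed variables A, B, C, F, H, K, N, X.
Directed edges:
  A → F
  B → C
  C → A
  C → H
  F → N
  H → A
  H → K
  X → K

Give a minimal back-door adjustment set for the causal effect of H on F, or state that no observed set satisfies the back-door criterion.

H→F: minimal back-door set {C}.

desc(H)\{H}={A,F,K,N}; candidates ⊆ {B,C,X}.
size 0: {}; under {} H still reaches {A,B,C,F,N} ∋ F.
{C}: H⊥F given {C} in G with H→· removed — back-door holds.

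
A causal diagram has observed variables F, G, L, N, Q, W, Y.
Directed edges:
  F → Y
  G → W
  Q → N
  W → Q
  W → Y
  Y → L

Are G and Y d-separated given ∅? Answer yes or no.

No — G and Y are d-connected given ∅.

Bayes-Ball from G | ∅ reaches {L,N,Q,W,Y}.
Y ∈ reach(G|∅) ⇒ G ⊥̸ Y | ∅.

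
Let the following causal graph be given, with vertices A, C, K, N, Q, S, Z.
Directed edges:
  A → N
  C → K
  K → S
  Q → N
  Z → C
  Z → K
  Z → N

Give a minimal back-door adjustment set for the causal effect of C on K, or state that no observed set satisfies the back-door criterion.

desc(C)\{C}={K,S}; candidates ⊆ {A,N,Q,Z}.
size 0: {}; under {} C still reaches {K,N,S,Z} ∋ K.
{Z}: C⊥K given {Z} in G with C→· removed — back-door holds.

C→K: minimal back-door set {Z}.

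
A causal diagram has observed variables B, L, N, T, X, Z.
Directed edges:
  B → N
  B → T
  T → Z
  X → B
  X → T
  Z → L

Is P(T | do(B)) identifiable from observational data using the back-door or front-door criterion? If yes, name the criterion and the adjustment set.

P(T|do(B)): backdoor, adjust for {X}.

desc(B)\{B}={L,N,T,Z}; candidates ⊆ {X}.
size 0: {}; under {} B still reaches {L,T,X,Z} ∋ T.
{X}: B⊥T given {X} in G with B→· removed — back-door holds.
P(T|do(B)) = Σ_{X} P(T|B,X)·P(X).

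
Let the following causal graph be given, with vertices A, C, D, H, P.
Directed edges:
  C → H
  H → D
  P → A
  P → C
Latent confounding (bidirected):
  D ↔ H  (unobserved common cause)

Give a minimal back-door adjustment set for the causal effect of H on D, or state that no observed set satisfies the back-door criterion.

desc(H)\{H}={D}; candidates ⊆ {A,C,P}.
H↔D: latent back-door arc(s) into H.
size 0: {}; under {} H still reaches {A,C,D,P} ∋ D.
size 1: {A}, {C}, {P}; under {A} H still reaches {C,D,P} ∋ D.
size 2: {A,C}, {A,P}, {C,P}; under {A,C} H still reaches {D} ∋ D.
H↔D cannot be blocked by any observed set — no back-door set.

H→D: no observed back-door set.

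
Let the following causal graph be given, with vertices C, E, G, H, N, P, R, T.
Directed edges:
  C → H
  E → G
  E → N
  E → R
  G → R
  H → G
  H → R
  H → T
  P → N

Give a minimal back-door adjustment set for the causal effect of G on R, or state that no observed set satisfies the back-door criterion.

G→R: minimal back-door set {E, H}.

desc(G)\{G}={R}; candidates ⊆ {C,E,H,N,P,T}.
size 0: {}; under {} G still reaches {C,E,H,N,R,T} ∋ R.
size 1: {C}, {E}, {H} …(+3); under {C} G still reaches {E,H,N,R,T} ∋ R.
{E,H}: G⊥R given {E,H} in G with G→· removed — back-door holds.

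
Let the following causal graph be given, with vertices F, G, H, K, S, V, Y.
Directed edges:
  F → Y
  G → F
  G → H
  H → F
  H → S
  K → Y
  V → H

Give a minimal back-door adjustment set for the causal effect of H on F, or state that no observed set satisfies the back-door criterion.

H→F: minimal back-door set {G}.

desc(H)\{H}={F,S,Y}; candidates ⊆ {G,K,V}.
size 0: {}; under {} H still reaches {F,G,V,Y} ∋ F.
{G}: H⊥F given {G} in G with H→· removed — back-door holds.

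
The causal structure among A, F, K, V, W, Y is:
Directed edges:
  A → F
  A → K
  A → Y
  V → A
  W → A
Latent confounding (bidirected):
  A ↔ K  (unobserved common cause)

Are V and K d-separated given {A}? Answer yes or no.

No — V and K are d-connected given {A}.

Bayes-Ball from V | {A} reaches {K,W}.
K ∈ reach(V|{A}) ⇒ V ⊥̸ K | {A}.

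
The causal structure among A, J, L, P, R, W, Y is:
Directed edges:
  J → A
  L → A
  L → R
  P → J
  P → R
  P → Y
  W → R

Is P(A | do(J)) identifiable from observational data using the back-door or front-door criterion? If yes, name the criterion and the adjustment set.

P(A|do(J)): backdoor, adjust for ∅.

desc(J)\{J}={A}; candidates ⊆ {L,P,R,W,Y}.
∅: J⊥A given ∅ in G with J→· removed — back-door holds.
P(A|do(J)) = P(A|J) — no adjustment needed.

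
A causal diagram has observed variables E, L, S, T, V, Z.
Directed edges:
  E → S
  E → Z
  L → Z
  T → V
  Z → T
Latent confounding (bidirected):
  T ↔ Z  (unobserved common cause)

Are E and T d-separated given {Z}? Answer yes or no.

Bayes-Ball from E | {Z} reaches {L,S,T,V}.
T ∈ reach(E|{Z}) ⇒ E ⊥̸ T | {Z}.

No — E and T are d-connected given {Z}.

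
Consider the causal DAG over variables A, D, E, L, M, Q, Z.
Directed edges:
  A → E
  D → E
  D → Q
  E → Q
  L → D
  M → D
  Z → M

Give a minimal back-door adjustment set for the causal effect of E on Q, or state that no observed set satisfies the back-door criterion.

E→Q: minimal back-door set {D}.

desc(E)\{E}={Q}; candidates ⊆ {A,D,L,M,Z}.
size 0: {}; under {} E still reaches {A,D,L,M,Q,Z} ∋ Q.
{D}: E⊥Q given {D} in G with E→· removed — back-door holds.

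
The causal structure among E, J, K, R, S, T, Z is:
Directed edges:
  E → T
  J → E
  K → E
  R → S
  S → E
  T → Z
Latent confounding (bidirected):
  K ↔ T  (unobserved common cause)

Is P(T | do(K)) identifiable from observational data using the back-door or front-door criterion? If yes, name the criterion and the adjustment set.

P(T|do(K)): frontdoor, adjust for {E}.

desc(K)\{K}={E,T,Z}; candidates ⊆ {J,R,S}.
K↔T: latent back-door arc(s) into K.
size 0: {}; under {} K still reaches {T,Z} ∋ T.
size 1: {J}, {R}, {S}; under {J} K still reaches {T,Z} ∋ T.
size 2: {J,R}, {J,S}, {R,S}; under {J,R} K still reaches {T,Z} ∋ T.
K↔T cannot be blocked by any observed set — no back-door set.
{E}: (i) intercepts every directed K→T path; (ii) no back-door K→{E}; (iii) {K} blocks every back-door {E}→T. Front-door holds.
P(T|do(K)) = Σ_{E} P(E|K) Σ_{K'} P(T|E,K')P(K').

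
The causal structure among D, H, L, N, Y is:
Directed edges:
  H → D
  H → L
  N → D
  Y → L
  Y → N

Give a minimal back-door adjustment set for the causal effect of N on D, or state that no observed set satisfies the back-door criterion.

N→D: minimal back-door set ∅.

desc(N)\{N}={D}; candidates ⊆ {H,L,Y}.
∅: N⊥D given ∅ in G with N→· removed — back-door holds.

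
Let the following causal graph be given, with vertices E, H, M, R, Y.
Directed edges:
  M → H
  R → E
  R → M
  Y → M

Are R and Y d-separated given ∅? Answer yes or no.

Bayes-Ball from R | ∅ reaches {E,H,M}.
Y ∉ reach(R|∅) ⇒ R ⊥ Y | ∅.

Yes — R ⊥ Y | ∅.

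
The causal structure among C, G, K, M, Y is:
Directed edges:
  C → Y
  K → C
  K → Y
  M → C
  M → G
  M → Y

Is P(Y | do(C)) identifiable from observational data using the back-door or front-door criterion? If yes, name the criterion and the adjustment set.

P(Y|do(C)): backdoor, adjust for {K, M}.

desc(C)\{C}={Y}; candidates ⊆ {G,K,M}.
size 0: {}; under {} C still reaches {G,K,M,Y} ∋ Y.
size 1: {G}, {K}, {M}; under {G} C still reaches {K,M,Y} ∋ Y.
{K,M}: C⊥Y given {K,M} in G with C→· removed — back-door holds.
P(Y|do(C)) = Σ_{K,M} P(Y|C,K,M)·P(K,M).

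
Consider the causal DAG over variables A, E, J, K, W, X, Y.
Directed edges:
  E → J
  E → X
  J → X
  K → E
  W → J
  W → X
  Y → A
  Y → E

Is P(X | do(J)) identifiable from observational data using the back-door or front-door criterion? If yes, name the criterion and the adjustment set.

desc(J)\{J}={X}; candidates ⊆ {A,E,K,W,Y}.
size 0: {}; under {} J still reaches {A,E,K,W,X,Y} ∋ X.
size 1: {A}, {E}, {K} …(+2); under {A} J still reaches {E,K,W,X,Y} ∋ X.
{E,W}: J⊥X given {E,W} in G with J→· removed — back-door holds.
P(X|do(J)) = Σ_{E,W} P(X|J,E,W)·P(E,W).

P(X|do(J)): backdoor, adjust for {E, W}.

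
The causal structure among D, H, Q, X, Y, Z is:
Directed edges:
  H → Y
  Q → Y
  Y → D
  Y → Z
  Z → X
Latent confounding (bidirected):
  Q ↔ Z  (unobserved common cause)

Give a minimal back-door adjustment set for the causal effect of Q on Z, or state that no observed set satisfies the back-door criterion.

desc(Q)\{Q}={D,X,Y,Z}; candidates ⊆ {H}.
Q↔Z: latent back-door arc(s) into Q.
size 0: {}; under {} Q still reaches {X,Z} ∋ Z.
size 1: {H}; under {H} Q still reaches {X,Z} ∋ Z.
Q↔Z cannot be blocked by any observed set — no back-door set.

Q→Z: no observed back-door set.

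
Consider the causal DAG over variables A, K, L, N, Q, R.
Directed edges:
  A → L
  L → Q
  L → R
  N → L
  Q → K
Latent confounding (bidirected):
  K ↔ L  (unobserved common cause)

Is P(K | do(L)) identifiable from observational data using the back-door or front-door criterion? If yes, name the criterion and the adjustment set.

desc(L)\{L}={K,Q,R}; candidates ⊆ {A,N}.
L↔K: latent back-door arc(s) into L.
size 0: {}; under {} L still reaches {A,K,N} ∋ K.
size 1: {A}, {N}; under {A} L still reaches {K,N} ∋ K.
size 2: {A,N}; under {A,N} L still reaches {K} ∋ K.
L↔K cannot be blocked by any observed set — no back-door set.
{Q}: (i) intercepts every directed L→K path; (ii) no back-door L→{Q}; (iii) {L} blocks every back-door {Q}→K. Front-door holds.
P(K|do(L)) = Σ_{Q} P(Q|L) Σ_{L'} P(K|Q,L')P(L').

P(K|do(L)): frontdoor, adjust for {Q}.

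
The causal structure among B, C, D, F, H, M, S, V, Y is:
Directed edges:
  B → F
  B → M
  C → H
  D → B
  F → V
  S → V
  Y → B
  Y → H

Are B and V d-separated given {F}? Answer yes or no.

Yes — B ⊥ V | {F}.

Bayes-Ball from B | {F} reaches {D,H,M,Y}.
V ∉ reach(B|{F}) ⇒ B ⊥ V | {F}.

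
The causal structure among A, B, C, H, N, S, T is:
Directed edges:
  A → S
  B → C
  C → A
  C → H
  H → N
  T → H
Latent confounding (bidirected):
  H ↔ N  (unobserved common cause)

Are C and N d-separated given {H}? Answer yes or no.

No — C and N are d-connected given {H}.

Bayes-Ball from C | {H} reaches {A,B,N,S,T}.
N ∈ reach(C|{H}) ⇒ C ⊥̸ N | {H}.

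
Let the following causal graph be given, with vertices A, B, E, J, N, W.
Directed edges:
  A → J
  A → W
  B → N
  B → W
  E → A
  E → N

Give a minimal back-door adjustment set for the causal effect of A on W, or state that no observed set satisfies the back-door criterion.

desc(A)\{A}={J,W}; candidates ⊆ {B,E,N}.
∅: A⊥W given ∅ in G with A→· removed — back-door holds.

A→W: minimal back-door set ∅.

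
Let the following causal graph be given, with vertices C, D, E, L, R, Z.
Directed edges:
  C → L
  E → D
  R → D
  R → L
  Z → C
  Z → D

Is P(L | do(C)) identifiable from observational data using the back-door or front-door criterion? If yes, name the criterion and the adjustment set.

desc(C)\{C}={L}; candidates ⊆ {D,E,R,Z}.
∅: C⊥L given ∅ in G with C→· removed — back-door holds.
P(L|do(C)) = P(L|C) — no adjustment needed.

P(L|do(C)): backdoor, adjust for ∅.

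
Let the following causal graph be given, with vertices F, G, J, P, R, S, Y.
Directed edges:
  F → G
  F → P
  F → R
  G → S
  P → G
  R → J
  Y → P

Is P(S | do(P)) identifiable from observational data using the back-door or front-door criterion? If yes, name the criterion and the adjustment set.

P(S|do(P)): backdoor, adjust for {F}.

desc(P)\{P}={G,S}; candidates ⊆ {F,J,R,Y}.
size 0: {}; under {} P still reaches {F,G,J,R,S,Y} ∋ S.
{F}: P⊥S given {F} in G with P→· removed — back-door holds.
P(S|do(P)) = Σ_{F} P(S|P,F)·P(F).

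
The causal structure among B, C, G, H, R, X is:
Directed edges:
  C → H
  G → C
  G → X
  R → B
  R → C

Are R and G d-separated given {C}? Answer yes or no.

Bayes-Ball from R | {C} reaches {B,G,X}.
G ∈ reach(R|{C}) ⇒ R ⊥̸ G | {C}.

No — R and G are d-connected given {C}.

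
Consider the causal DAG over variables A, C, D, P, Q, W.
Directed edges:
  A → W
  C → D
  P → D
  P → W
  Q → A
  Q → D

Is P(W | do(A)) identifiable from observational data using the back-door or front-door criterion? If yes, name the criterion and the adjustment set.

desc(A)\{A}={W}; candidates ⊆ {C,D,P,Q}.
∅: A⊥W given ∅ in G with A→· removed — back-door holds.
P(W|do(A)) = P(W|A) — no adjustment needed.

P(W|do(A)): backdoor, adjust for ∅.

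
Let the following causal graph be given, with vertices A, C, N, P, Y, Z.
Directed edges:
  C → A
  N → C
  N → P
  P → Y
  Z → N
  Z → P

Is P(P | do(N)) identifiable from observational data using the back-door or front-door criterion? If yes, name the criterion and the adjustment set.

P(P|do(N)): backdoor, adjust for {Z}.

desc(N)\{N}={A,C,P,Y}; candidates ⊆ {Z}.
size 0: {}; under {} N still reaches {P,Y,Z} ∋ P.
{Z}: N⊥P given {Z} in G with N→· removed — back-door holds.
P(P|do(N)) = Σ_{Z} P(P|N,Z)·P(Z).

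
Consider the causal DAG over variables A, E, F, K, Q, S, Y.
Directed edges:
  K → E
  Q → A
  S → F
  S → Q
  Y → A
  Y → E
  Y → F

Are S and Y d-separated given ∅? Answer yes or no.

Yes — S ⊥ Y | ∅.

Bayes-Ball from S | ∅ reaches {A,F,Q}.
Y ∉ reach(S|∅) ⇒ S ⊥ Y | ∅.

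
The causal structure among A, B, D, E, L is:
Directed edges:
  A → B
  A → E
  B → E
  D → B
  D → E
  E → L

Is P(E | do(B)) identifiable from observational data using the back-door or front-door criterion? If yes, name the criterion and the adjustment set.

desc(B)\{B}={E,L}; candidates ⊆ {A,D}.
size 0: {}; under {} B still reaches {A,D,E,L} ∋ E.
size 1: {A}, {D}; under {A} B still reaches {D,E,L} ∋ E.
{A,D}: B⊥E given {A,D} in G with B→· removed — back-door holds.
P(E|do(B)) = Σ_{A,D} P(E|B,A,D)·P(A,D).

P(E|do(B)): backdoor, adjust for {A, D}.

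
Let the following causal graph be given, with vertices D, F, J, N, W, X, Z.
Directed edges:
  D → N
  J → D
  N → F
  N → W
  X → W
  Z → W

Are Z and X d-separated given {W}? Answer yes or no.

Bayes-Ball from Z | {W} reaches {D,F,J,N,X}.
X ∈ reach(Z|{W}) ⇒ Z ⊥̸ X | {W}.

No — Z and X are d-connected given {W}.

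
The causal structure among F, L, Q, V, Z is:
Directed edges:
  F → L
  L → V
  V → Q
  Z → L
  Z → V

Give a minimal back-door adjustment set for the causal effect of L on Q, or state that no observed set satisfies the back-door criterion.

desc(L)\{L}={Q,V}; candidates ⊆ {F,Z}.
size 0: {}; under {} L still reaches {F,Q,V,Z} ∋ Q.
{Z}: L⊥Q given {Z} in G with L→· removed — back-door holds.

L→Q: minimal back-door set {Z}.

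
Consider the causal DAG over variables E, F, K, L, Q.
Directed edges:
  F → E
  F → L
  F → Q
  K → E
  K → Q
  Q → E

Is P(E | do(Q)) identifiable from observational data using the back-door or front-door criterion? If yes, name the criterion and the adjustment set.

P(E|do(Q)): backdoor, adjust for {F, K}.

desc(Q)\{Q}={E}; candidates ⊆ {F,K,L}.
size 0: {}; under {} Q still reaches {E,F,K,L} ∋ E.
size 1: {F}, {K}, {L}; under {F} Q still reaches {E,K} ∋ E.
{F,K}: Q⊥E given {F,K} in G with Q→· removed — back-door holds.
P(E|do(Q)) = Σ_{F,K} P(E|Q,F,K)·P(F,K).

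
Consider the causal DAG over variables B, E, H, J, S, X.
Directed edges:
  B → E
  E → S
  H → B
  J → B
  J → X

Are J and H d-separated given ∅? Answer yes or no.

Yes — J ⊥ H | ∅.

Bayes-Ball from J | ∅ reaches {B,E,S,X}.
H ∉ reach(J|∅) ⇒ J ⊥ H | ∅.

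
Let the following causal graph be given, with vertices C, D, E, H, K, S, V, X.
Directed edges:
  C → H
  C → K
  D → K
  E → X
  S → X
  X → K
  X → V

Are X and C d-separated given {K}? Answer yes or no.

No — X and C are d-connected given {K}.

Bayes-Ball from X | {K} reaches {C,D,E,H,S,V}.
C ∈ reach(X|{K}) ⇒ X ⊥̸ C | {K}.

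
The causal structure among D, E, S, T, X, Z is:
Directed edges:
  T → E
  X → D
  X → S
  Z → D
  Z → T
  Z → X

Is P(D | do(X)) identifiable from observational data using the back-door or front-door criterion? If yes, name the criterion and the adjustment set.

P(D|do(X)): backdoor, adjust for {Z}.

desc(X)\{X}={D,S}; candidates ⊆ {E,T,Z}.
size 0: {}; under {} X still reaches {D,E,T,Z} ∋ D.
{Z}: X⊥D given {Z} in G with X→· removed — back-door holds.
P(D|do(X)) = Σ_{Z} P(D|X,Z)·P(Z).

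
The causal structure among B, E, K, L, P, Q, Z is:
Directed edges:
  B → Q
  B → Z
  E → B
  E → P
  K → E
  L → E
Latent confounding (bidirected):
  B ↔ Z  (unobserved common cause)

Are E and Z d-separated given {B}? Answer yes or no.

Bayes-Ball from E | {B} reaches {K,L,P,Z}.
Z ∈ reach(E|{B}) ⇒ E ⊥̸ Z | {B}.

No — E and Z are d-connected given {B}.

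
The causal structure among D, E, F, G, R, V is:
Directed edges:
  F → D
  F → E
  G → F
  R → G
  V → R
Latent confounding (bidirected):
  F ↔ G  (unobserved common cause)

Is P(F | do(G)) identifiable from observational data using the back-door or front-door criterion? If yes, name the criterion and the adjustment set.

P(F|do(G)): not identifiable (no BD/FD set).

desc(G)\{G}={D,E,F}; candidates ⊆ {R,V}.
G↔F: latent back-door arc(s) into G.
size 0: {}; under {} G still reaches {D,E,F,R,V} ∋ F.
size 1: {R}, {V}; under {R} G still reaches {D,E,F} ∋ F.
size 2: {R,V}; under {R,V} G still reaches {D,E,F} ∋ F.
G↔F cannot be blocked by any observed set — no back-door set.
No mediator lies on a directed G→…→F path.
Neither criterion identifies P(F|do(G)) in this graph.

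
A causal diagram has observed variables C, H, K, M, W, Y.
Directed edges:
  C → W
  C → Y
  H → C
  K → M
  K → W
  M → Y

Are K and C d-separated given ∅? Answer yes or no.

Bayes-Ball from K | ∅ reaches {M,W,Y}.
C ∉ reach(K|∅) ⇒ K ⊥ C | ∅.

Yes — K ⊥ C | ∅.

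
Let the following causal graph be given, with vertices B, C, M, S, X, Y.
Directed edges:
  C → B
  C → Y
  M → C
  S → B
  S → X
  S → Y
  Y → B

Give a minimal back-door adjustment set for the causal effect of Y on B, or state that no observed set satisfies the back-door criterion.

Y→B: minimal back-door set {C, S}.

desc(Y)\{Y}={B}; candidates ⊆ {C,M,S,X}.
size 0: {}; under {} Y still reaches {B,C,M,S,X} ∋ B.
size 1: {C}, {M}, {S} …(+1); under {C} Y still reaches {B,S,X} ∋ B.
{C,S}: Y⊥B given {C,S} in G with Y→· removed — back-door holds.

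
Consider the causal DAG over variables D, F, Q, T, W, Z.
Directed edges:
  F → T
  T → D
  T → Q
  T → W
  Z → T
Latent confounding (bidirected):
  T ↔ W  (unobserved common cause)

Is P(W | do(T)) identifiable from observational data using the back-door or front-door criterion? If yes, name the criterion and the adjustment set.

P(W|do(T)): not identifiable (no BD/FD set).

desc(T)\{T}={D,Q,W}; candidates ⊆ {F,Z}.
T↔W: latent back-door arc(s) into T.
size 0: {}; under {} T still reaches {F,W,Z} ∋ W.
size 1: {F}, {Z}; under {F} T still reaches {W,Z} ∋ W.
size 2: {F,Z}; under {F,Z} T still reaches {W} ∋ W.
T↔W cannot be blocked by any observed set — no back-door set.
No mediator lies on a directed T→…→W path.
Neither criterion identifies P(W|do(T)) in this graph.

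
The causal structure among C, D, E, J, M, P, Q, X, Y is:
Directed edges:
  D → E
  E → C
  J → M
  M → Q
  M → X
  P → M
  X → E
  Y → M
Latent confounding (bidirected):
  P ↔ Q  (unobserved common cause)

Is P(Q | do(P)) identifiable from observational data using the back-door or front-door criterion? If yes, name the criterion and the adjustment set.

desc(P)\{P}={C,E,M,Q,X}; candidates ⊆ {D,J,Y}.
P↔Q: latent back-door arc(s) into P.
size 0: {}; under {} P still reaches {Q} ∋ Q.
size 1: {D}, {J}, {Y}; under {D} P still reaches {Q} ∋ Q.
size 2: {D,J}, {D,Y}, {J,Y}; under {D,J} P still reaches {Q} ∋ Q.
P↔Q cannot be blocked by any observed set — no back-door set.
{M}: (i) intercepts every directed P→Q path; (ii) no back-door P→{M}; (iii) {P} blocks every back-door {M}→Q. Front-door holds.
P(Q|do(P)) = Σ_{M} P(M|P) Σ_{P'} P(Q|M,P')P(P').

P(Q|do(P)): frontdoor, adjust for {M}.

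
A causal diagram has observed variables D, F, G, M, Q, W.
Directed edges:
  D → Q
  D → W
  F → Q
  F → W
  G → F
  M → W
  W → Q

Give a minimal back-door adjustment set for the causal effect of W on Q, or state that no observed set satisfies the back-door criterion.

desc(W)\{W}={Q}; candidates ⊆ {D,F,G,M}.
size 0: {}; under {} W still reaches {D,F,G,M,Q} ∋ Q.
size 1: {D}, {F}, {G} …(+1); under {D} W still reaches {F,G,M,Q} ∋ Q.
{D,F}: W⊥Q given {D,F} in G with W→· removed — back-door holds.

W→Q: minimal back-door set {D, F}.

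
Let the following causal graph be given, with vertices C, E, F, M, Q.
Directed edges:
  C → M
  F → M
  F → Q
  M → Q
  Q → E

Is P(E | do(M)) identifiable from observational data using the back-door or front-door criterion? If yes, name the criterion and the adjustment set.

P(E|do(M)): backdoor, adjust for {F}.

desc(M)\{M}={E,Q}; candidates ⊆ {C,F}.
size 0: {}; under {} M still reaches {C,E,F,Q} ∋ E.
{F}: M⊥E given {F} in G with M→· removed — back-door holds.
P(E|do(M)) = Σ_{F} P(E|M,F)·P(F).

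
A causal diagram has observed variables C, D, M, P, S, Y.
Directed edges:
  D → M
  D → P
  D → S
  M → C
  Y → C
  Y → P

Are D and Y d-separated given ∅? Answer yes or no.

Bayes-Ball from D | ∅ reaches {C,M,P,S}.
Y ∉ reach(D|∅) ⇒ D ⊥ Y | ∅.

Yes — D ⊥ Y | ∅.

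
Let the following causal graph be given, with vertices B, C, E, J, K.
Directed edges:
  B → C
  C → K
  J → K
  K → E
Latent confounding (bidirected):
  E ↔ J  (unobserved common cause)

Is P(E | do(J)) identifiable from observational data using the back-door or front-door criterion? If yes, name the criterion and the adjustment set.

desc(J)\{J}={E,K}; candidates ⊆ {B,C}.
J↔E: latent back-door arc(s) into J.
size 0: {}; under {} J still reaches {E} ∋ E.
size 1: {B}, {C}; under {B} J still reaches {E} ∋ E.
size 2: {B,C}; under {B,C} J still reaches {E} ∋ E.
J↔E cannot be blocked by any observed set — no back-door set.
{K}: (i) intercepts every directed J→E path; (ii) no back-door J→{K}; (iii) {J} blocks every back-door {K}→E. Front-door holds.
P(E|do(J)) = Σ_{K} P(K|J) Σ_{J'} P(E|K,J')P(J').

P(E|do(J)): frontdoor, adjust for {K}.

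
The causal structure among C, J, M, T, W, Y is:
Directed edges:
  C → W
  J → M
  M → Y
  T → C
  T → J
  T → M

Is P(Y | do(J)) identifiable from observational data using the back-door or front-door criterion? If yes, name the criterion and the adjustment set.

desc(J)\{J}={M,Y}; candidates ⊆ {C,T,W}.
size 0: {}; under {} J still reaches {C,M,T,W,Y} ∋ Y.
{T}: J⊥Y given {T} in G with J→· removed — back-door holds.
P(Y|do(J)) = Σ_{T} P(Y|J,T)·P(T).

P(Y|do(J)): backdoor, adjust for {T}.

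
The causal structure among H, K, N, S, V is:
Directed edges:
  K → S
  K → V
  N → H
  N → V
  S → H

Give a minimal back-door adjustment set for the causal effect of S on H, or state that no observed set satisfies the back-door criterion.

desc(S)\{S}={H}; candidates ⊆ {K,N,V}.
∅: S⊥H given ∅ in G with S→· removed — back-door holds.

S→H: minimal back-door set ∅.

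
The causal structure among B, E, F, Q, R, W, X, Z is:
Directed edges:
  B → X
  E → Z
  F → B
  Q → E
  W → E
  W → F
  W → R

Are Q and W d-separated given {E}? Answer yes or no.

Bayes-Ball from Q | {E} reaches {B,F,R,W,X}.
W ∈ reach(Q|{E}) ⇒ Q ⊥̸ W | {E}.

No — Q and W are d-connected given {E}.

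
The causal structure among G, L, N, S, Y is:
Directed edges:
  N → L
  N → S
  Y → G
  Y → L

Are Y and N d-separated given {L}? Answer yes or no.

Bayes-Ball from Y | {L} reaches {G,N,S}.
N ∈ reach(Y|{L}) ⇒ Y ⊥̸ N | {L}.

No — Y and N are d-connected given {L}.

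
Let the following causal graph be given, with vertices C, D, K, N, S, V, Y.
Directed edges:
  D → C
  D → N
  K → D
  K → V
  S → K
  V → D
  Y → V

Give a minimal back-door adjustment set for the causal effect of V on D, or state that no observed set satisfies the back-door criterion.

V→D: minimal back-door set {K}.

desc(V)\{V}={C,D,N}; candidates ⊆ {K,S,Y}.
size 0: {}; under {} V still reaches {C,D,K,N,S,Y} ∋ D.
{K}: V⊥D given {K} in G with V→· removed — back-door holds.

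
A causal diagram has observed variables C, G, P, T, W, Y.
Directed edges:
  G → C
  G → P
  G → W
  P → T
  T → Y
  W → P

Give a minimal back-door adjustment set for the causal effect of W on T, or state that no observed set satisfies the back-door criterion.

W→T: minimal back-door set {G}.

desc(W)\{W}={P,T,Y}; candidates ⊆ {C,G}.
size 0: {}; under {} W still reaches {C,G,P,T,Y} ∋ T.
{G}: W⊥T given {G} in G with W→· removed — back-door holds.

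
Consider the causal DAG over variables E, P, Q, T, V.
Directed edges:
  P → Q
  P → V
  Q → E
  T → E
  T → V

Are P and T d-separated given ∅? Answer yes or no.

Yes — P ⊥ T | ∅.

Bayes-Ball from P | ∅ reaches {E,Q,V}.
T ∉ reach(P|∅) ⇒ P ⊥ T | ∅.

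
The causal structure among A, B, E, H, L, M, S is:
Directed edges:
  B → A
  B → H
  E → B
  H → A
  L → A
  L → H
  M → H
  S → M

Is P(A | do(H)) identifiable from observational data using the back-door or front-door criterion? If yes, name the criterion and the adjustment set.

desc(H)\{H}={A}; candidates ⊆ {B,E,L,M,S}.
size 0: {}; under {} H still reaches {A,B,E,L,M,S} ∋ A.
size 1: {B}, {E}, {L} …(+2); under {B} H still reaches {A,L,M,S} ∋ A.
{B,L}: H⊥A given {B,L} in G with H→· removed — back-door holds.
P(A|do(H)) = Σ_{B,L} P(A|H,B,L)·P(B,L).

P(A|do(H)): backdoor, adjust for {B, L}.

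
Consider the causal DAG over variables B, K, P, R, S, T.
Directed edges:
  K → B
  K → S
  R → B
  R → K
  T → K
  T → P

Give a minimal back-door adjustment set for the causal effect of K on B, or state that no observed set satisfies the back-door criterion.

K→B: minimal back-door set {R}.

desc(K)\{K}={B,S}; candidates ⊆ {P,R,T}.
size 0: {}; under {} K still reaches {B,P,R,T} ∋ B.
{R}: K⊥B given {R} in G with K→· removed — back-door holds.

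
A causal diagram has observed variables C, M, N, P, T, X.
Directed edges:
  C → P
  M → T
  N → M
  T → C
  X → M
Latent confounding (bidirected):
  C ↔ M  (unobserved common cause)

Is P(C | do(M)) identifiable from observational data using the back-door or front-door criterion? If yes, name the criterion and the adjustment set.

P(C|do(M)): frontdoor, adjust for {T}.

desc(M)\{M}={C,P,T}; candidates ⊆ {N,X}.
M↔C: latent back-door arc(s) into M.
size 0: {}; under {} M still reaches {C,N,P,X} ∋ C.
size 1: {N}, {X}; under {N} M still reaches {C,P,X} ∋ C.
size 2: {N,X}; under {N,X} M still reaches {C,P} ∋ C.
M↔C cannot be blocked by any observed set — no back-door set.
{T}: (i) intercepts every directed M→C path; (ii) no back-door M→{T}; (iii) {M} blocks every back-door {T}→C. Front-door holds.
P(C|do(M)) = Σ_{T} P(T|M) Σ_{M'} P(C|T,M')P(M').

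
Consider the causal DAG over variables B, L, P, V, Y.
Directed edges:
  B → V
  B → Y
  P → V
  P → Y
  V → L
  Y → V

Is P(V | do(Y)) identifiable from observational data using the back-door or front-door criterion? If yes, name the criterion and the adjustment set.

P(V|do(Y)): backdoor, adjust for {B, P}.

desc(Y)\{Y}={L,V}; candidates ⊆ {B,P}.
size 0: {}; under {} Y still reaches {B,L,P,V} ∋ V.
size 1: {B}, {P}; under {B} Y still reaches {L,P,V} ∋ V.
{B,P}: Y⊥V given {B,P} in G with Y→· removed — back-door holds.
P(V|do(Y)) = Σ_{B,P} P(V|Y,B,P)·P(B,P).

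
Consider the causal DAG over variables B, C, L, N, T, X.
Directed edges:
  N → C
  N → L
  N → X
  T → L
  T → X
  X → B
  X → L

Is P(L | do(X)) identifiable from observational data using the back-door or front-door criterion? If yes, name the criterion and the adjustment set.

desc(X)\{X}={B,L}; candidates ⊆ {C,N,T}.
size 0: {}; under {} X still reaches {C,L,N,T} ∋ L.
size 1: {C}, {N}, {T}; under {C} X still reaches {L,N,T} ∋ L.
{N,T}: X⊥L given {N,T} in G with X→· removed — back-door holds.
P(L|do(X)) = Σ_{N,T} P(L|X,N,T)·P(N,T).

P(L|do(X)): backdoor, adjust for {N, T}.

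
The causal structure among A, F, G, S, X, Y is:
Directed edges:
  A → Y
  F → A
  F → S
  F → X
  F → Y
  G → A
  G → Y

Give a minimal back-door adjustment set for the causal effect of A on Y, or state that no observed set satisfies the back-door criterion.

A→Y: minimal back-door set {F, G}.

desc(A)\{A}={Y}; candidates ⊆ {F,G,S,X}.
size 0: {}; under {} A still reaches {F,G,S,X,Y} ∋ Y.
size 1: {F}, {G}, {S} …(+1); under {F} A still reaches {G,Y} ∋ Y.
{F,G}: A⊥Y given {F,G} in G with A→· removed — back-door holds.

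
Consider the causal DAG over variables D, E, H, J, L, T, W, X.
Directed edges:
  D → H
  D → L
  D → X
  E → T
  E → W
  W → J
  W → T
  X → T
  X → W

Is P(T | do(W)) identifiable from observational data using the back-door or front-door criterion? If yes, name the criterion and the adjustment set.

P(T|do(W)): backdoor, adjust for {E, X}.

desc(W)\{W}={J,T}; candidates ⊆ {D,E,H,L,X}.
size 0: {}; under {} W still reaches {D,E,H,L,T,X} ∋ T.
size 1: {D}, {E}, {H} …(+2); under {D} W still reaches {E,T,X} ∋ T.
{E,X}: W⊥T given {E,X} in G with W→· removed — back-door holds.
P(T|do(W)) = Σ_{E,X} P(T|W,E,X)·P(E,X).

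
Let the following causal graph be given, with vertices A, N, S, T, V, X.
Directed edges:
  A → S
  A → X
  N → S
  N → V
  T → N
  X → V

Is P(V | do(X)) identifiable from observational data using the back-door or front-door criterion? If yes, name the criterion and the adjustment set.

desc(X)\{X}={V}; candidates ⊆ {A,N,S,T}.
∅: X⊥V given ∅ in G with X→· removed — back-door holds.
P(V|do(X)) = P(V|X) — no adjustment needed.

P(V|do(X)): backdoor, adjust for ∅.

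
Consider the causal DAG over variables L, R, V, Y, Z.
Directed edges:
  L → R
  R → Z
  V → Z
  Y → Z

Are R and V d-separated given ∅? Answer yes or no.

Bayes-Ball from R | ∅ reaches {L,Z}.
V ∉ reach(R|∅) ⇒ R ⊥ V | ∅.

Yes — R ⊥ V | ∅.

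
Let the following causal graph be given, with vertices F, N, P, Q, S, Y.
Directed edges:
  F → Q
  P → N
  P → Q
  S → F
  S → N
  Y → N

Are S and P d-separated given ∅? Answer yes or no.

Bayes-Ball from S | ∅ reaches {F,N,Q}.
P ∉ reach(S|∅) ⇒ S ⊥ P | ∅.

Yes — S ⊥ P | ∅.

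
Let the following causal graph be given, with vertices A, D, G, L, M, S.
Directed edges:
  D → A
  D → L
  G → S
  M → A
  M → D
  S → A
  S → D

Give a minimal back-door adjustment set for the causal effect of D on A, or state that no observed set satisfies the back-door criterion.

desc(D)\{D}={A,L}; candidates ⊆ {G,M,S}.
size 0: {}; under {} D still reaches {A,G,M,S} ∋ A.
size 1: {G}, {M}, {S}; under {G} D still reaches {A,M,S} ∋ A.
{M,S}: D⊥A given {M,S} in G with D→· removed — back-door holds.

D→A: minimal back-door set {M, S}.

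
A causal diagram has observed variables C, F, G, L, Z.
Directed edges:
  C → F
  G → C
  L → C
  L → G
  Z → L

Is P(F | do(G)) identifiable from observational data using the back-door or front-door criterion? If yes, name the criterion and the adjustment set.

desc(G)\{G}={C,F}; candidates ⊆ {L,Z}.
size 0: {}; under {} G still reaches {C,F,L,Z} ∋ F.
{L}: G⊥F given {L} in G with G→· removed — back-door holds.
P(F|do(G)) = Σ_{L} P(F|G,L)·P(L).

P(F|do(G)): backdoor, adjust for {L}.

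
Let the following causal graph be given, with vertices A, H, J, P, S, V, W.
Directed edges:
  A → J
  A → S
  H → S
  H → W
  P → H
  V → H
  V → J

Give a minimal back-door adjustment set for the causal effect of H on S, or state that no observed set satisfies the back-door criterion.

desc(H)\{H}={S,W}; candidates ⊆ {A,J,P,V}.
∅: H⊥S given ∅ in G with H→· removed — back-door holds.

H→S: minimal back-door set ∅.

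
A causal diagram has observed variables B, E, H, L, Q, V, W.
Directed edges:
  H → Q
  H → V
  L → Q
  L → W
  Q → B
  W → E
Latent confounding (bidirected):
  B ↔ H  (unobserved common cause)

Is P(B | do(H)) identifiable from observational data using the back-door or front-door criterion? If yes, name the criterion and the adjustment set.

P(B|do(H)): frontdoor, adjust for {Q}.

desc(H)\{H}={B,Q,V}; candidates ⊆ {E,L,W}.
H↔B: latent back-door arc(s) into H.
size 0: {}; under {} H still reaches {B} ∋ B.
size 1: {E}, {L}, {W}; under {E} H still reaches {B} ∋ B.
size 2: {E,L}, {E,W}, {L,W}; under {E,L} H still reaches {B} ∋ B.
H↔B cannot be blocked by any observed set — no back-door set.
{Q}: (i) intercepts every directed H→B path; (ii) no back-door H→{Q}; (iii) {H} blocks every back-door {Q}→B. Front-door holds.
P(B|do(H)) = Σ_{Q} P(Q|H) Σ_{H'} P(B|Q,H')P(H').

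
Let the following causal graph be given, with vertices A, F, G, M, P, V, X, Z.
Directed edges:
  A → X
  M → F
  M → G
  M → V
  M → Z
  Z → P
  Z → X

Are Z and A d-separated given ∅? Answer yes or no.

Bayes-Ball from Z | ∅ reaches {F,G,M,P,V,X}.
A ∉ reach(Z|∅) ⇒ Z ⊥ A | ∅.

Yes — Z ⊥ A | ∅.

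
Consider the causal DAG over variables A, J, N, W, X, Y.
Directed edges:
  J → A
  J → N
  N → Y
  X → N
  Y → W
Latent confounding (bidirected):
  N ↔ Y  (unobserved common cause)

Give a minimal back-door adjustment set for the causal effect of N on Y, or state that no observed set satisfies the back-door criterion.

N→Y: no observed back-door set.

desc(N)\{N}={W,Y}; candidates ⊆ {A,J,X}.
N↔Y: latent back-door arc(s) into N.
size 0: {}; under {} N still reaches {A,J,W,X,Y} ∋ Y.
size 1: {A}, {J}, {X}; under {A} N still reaches {J,W,X,Y} ∋ Y.
size 2: {A,J}, {A,X}, {J,X}; under {A,J} N still reaches {W,X,Y} ∋ Y.
N↔Y cannot be blocked by any observed set — no back-door set.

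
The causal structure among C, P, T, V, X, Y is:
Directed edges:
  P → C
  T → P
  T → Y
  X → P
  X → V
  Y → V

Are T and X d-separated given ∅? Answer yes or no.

Bayes-Ball from T | ∅ reaches {C,P,V,Y}.
X ∉ reach(T|∅) ⇒ T ⊥ X | ∅.

Yes — T ⊥ X | ∅.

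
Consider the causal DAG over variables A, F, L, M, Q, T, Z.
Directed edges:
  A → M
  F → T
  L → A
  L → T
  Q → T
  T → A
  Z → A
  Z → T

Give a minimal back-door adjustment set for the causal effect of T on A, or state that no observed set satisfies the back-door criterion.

desc(T)\{T}={A,M}; candidates ⊆ {F,L,Q,Z}.
size 0: {}; under {} T still reaches {A,F,L,M,Q,Z} ∋ A.
size 1: {F}, {L}, {Q} …(+1); under {F} T still reaches {A,L,M,Q,Z} ∋ A.
{L,Z}: T⊥A given {L,Z} in G with T→· removed — back-door holds.

T→A: minimal back-door set {L, Z}.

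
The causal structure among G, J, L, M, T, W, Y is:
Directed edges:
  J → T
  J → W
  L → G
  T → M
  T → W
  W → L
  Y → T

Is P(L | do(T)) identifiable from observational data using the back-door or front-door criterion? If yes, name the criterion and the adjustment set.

P(L|do(T)): backdoor, adjust for {J}.

desc(T)\{T}={G,L,M,W}; candidates ⊆ {J,Y}.
size 0: {}; under {} T still reaches {G,J,L,W,Y} ∋ L.
{J}: T⊥L given {J} in G with T→· removed — back-door holds.
P(L|do(T)) = Σ_{J} P(L|T,J)·P(J).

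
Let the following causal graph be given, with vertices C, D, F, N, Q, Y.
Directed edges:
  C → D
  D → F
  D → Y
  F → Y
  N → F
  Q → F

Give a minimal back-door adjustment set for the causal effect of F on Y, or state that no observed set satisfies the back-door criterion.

desc(F)\{F}={Y}; candidates ⊆ {C,D,N,Q}.
size 0: {}; under {} F still reaches {C,D,N,Q,Y} ∋ Y.
{D}: F⊥Y given {D} in G with F→· removed — back-door holds.

F→Y: minimal back-door set {D}.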